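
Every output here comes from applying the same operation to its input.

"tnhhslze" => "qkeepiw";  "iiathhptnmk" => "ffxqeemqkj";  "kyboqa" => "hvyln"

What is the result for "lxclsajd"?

The transformation: delete the last character, then shift every letter 3 places backward in the alphabet (wrapping around).
For "lxclsajd", step one produces "lxclsaj"; step two turns that into "iuzipxg".

iuzipxg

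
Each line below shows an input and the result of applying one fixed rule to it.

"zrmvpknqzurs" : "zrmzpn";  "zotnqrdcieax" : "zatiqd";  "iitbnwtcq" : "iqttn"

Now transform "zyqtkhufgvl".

The rule is to keep every other character starting from the first (positions 1st, 3rd, 5th, ...), then take characters alternately from the front and the back (1st, last, 2nd, 2nd-last, ...).
"zyqtkhufgvl" → "zlqgku".
(Check on "zrmvpknqzurs": → "zmpnzr" → "zrmzpn" ✓)

zlqgku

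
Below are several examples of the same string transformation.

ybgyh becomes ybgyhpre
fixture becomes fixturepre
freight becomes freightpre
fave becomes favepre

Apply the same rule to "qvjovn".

Rule — append "pre".
Doing the same to "qvjovn": "qvjovnpre".

qvjovnpre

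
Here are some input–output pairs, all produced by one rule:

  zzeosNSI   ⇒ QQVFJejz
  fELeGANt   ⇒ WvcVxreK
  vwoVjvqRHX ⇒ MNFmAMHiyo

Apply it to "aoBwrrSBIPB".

What's happening: shift every letter 9 places backward in the alphabet (wrapping around), then flip the case of every letter.
On "aoBwrrSBIPB": the first step gives "rfSniiJSZGS", and the second then gives "RFsNIIjszgs".
(Check on "fELeGANt": → "wVCvXREk" → "WvcVxreK" ✓)

RFsNIIjszgs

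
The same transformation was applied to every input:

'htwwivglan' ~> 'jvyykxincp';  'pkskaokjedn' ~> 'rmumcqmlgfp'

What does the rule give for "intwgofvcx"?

kpvyiqhxez

The transformation: shift every letter 2 places forward in the alphabet (wrapping around).
Doing the same to "intwgofvcx": "kpvyiqhxez".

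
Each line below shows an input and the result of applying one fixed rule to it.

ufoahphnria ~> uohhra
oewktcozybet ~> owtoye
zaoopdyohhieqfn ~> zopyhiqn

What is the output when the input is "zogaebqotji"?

The rule is to keep every other character starting from the first (positions 1st, 3rd, 5th, ...).
On "zogaebqotji" that produces "zgeqti".

zgeqti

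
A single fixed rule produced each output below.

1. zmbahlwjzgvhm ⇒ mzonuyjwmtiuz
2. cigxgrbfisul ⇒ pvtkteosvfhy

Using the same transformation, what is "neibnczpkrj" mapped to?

arvoapmcxew

Each output is the input with this applied: shift every letter 13 places forward in the alphabet (wrapping around) — i.e. ROT13.
For "neibnczpkrj" the result is "arvoapmcxew".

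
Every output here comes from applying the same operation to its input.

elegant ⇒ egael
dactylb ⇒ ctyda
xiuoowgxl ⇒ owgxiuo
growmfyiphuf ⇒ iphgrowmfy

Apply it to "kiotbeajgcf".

ajgkiotbe

The pattern: delete the last 2 characters, then move the last 3 characters to the front (rotate right by 3).
For "kiotbeajgcf", step one produces "kiotbeajg"; step two turns that into "ajgkiotbe".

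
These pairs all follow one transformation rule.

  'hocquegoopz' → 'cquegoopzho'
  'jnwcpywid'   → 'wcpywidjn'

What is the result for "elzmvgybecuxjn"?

zmvgybecuxjnel

The pattern: move the first 2 characters to the end (rotate left by 2).
On "elzmvgybecuxjn" that produces "zmvgybecuxjnel".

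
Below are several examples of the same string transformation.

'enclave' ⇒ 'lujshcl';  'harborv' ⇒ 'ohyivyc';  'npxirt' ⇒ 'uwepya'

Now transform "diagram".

kphnyht

The pattern: shift every letter 7 places forward in the alphabet (wrapping around).
Doing the same to "diagram": "kphnyht".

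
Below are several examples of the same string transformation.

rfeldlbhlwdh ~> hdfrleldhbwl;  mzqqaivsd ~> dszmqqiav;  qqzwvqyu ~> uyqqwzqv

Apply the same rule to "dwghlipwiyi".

iywdhgilwpi

The pattern: move the last 2 characters to the front (rotate right by 2), then swap each adjacent pair of characters (1↔2, 3↔4, ...).
"dwghlipwiyi" → "yidwghlipwi" → "iywdhgilwpi".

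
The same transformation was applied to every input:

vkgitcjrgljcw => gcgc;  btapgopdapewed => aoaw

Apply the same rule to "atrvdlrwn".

Rule — keep one character in every 3, starting at position 3 (positions 3rd, 6th, 9th, ...).
On "atrvdlrwn" that produces "rln".

rln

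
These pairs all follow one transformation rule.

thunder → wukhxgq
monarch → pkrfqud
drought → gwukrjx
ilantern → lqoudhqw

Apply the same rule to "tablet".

In each case the input is transformed by: shift every letter 3 places forward in the alphabet (wrapping around), then take characters alternately from the front and the back (1st, last, 2nd, 2nd-last, ...).
"tablet" → "wdeohw" → "wwdheo".

wwdheo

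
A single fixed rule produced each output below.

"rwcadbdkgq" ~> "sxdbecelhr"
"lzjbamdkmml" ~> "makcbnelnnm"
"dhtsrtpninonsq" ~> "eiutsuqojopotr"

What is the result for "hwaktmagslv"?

ixblunbhtmw

Each output is the input with this applied: shift every letter 1 place forward in the alphabet (wrapping around).
Applying that to "hwaktmagslv" gives "ixblunbhtmw".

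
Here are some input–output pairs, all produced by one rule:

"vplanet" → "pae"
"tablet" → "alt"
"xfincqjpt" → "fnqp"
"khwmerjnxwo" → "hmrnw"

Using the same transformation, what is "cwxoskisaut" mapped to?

The rule is to keep every other character starting from the second (positions 2nd, 4th, 6th, ...).
Applying that to "cwxoskisaut" gives "woksu".

woksu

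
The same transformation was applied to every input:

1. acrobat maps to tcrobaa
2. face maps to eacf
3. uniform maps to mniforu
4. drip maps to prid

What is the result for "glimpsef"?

What's happening: swap the first and last characters.
For "glimpsef" the result is "flimpseg".

flimpseg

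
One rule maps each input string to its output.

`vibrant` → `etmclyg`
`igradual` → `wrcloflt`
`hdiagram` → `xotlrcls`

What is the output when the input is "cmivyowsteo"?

Looking at the pairs, the operation is to swap the first and last characters, then shift every letter 11 places forward in the alphabet (wrapping around).
"cmivyowsteo" → "omivyowstec" → "zxtgjzhdepn".

zxtgjzhdepn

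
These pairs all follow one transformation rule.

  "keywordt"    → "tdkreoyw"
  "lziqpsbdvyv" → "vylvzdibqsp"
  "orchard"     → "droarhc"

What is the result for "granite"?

Looking at the pairs, the operation is to move the last character to the front, then take characters alternately from the front and the back (1st, last, 2nd, 2nd-last, ...).
For "granite", step one produces "egranit"; step two turns that into "etgirna".

etgirna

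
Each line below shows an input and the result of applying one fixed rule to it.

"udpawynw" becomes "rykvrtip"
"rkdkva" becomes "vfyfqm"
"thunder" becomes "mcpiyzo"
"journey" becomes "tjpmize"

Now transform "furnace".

What's happening: swap the first and last characters, then shift every letter 5 places backward in the alphabet (wrapping around).
Applying both steps to "furnace": "eurnacf", then "zpmivxa".

zpmivxa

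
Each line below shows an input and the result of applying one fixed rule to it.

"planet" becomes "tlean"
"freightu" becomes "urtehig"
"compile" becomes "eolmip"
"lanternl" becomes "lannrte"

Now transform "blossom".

mlooss

Looking at the pairs, the operation is to take characters alternately from the front and the back (1st, last, 2nd, 2nd-last, ...), then delete the first character.
Applying that to "blossom" gives "mlooss".
(Check on "freightu": → "furtehig" → "urtehig" ✓)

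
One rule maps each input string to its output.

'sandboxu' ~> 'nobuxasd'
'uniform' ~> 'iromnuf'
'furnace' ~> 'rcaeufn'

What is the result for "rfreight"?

rgithfre

The pattern: swap each adjacent pair of characters (1↔2, 3↔4, ...), then move the first 3 characters to the end (rotate left by 3).
Applying that to "rfreight" gives "rgithfre".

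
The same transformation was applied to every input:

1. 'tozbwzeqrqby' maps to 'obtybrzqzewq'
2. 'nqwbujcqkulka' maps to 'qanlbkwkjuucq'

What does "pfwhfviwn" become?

In each case the input is transformed by: swap each adjacent pair of characters (1↔2, 3↔4, ...), then take characters alternately from the front and the back (1st, last, 2nd, 2nd-last, ...).
"pfwhfviwn" → "fphwvfwin" → "fnpihwwfv".

fnpihwwfv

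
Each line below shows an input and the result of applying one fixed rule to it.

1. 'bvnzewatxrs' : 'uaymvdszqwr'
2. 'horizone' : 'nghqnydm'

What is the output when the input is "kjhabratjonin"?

ijzgqasznihmm

Each output is the input with this applied: shift every letter 1 place backward in the alphabet (wrapping around), then swap each adjacent pair of characters (1↔2, 3↔4, ...).
Working it through for "kjhabratjonin": intermediate "jigzaqzsinmhm", final "ijzgqasznihmm".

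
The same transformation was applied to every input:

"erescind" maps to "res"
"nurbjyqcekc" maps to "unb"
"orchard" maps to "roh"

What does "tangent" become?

Rule — swap each adjacent pair of characters (1↔2, 3↔4, ...), then keep only the first 3 characters.
Working it through for "tangent": intermediate "atgnnet", final "atg".

atg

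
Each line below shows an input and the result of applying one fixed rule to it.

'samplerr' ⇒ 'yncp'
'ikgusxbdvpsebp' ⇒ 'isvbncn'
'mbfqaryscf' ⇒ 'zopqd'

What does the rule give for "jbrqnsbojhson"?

Each output is the input with this applied: shift every letter 2 places backward in the alphabet (wrapping around), then keep every other character starting from the second (positions 2nd, 4th, 6th, ...).
Doing the same to "jbrqnsbojhson": "zoqmfm".
(Check on "samplerr": → "qyknjcpp" → "yncp" ✓)

zoqmfm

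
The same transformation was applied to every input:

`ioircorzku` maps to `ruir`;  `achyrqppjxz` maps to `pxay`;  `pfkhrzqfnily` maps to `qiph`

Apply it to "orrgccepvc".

What's happening: keep one character in every 3, starting at position 1 (positions 1st, 4th, 7th, ...), then swap the front and back halves of the string.
Starting from "orrgccepvc": after the first operation, "ogec"; after the second, "ecog".

ecog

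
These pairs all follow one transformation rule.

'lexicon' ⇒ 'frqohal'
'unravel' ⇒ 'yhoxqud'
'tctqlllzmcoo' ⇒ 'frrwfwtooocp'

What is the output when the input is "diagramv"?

What's happening: shift every letter 3 places forward in the alphabet (wrapping around), then move the last 3 characters to the front (rotate right by 3).
For "diagramv", step one produces "gldjudpy"; step two turns that into "dpygldju".

dpygldju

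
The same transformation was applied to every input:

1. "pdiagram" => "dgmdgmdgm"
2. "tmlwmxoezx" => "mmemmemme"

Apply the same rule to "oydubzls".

In each case the input is transformed by: keep one character in every 3, starting at position 2 (positions 2nd, 5th, 8th, ...), then write the whole string 3 times in a row.
On "oydubzls": the first step gives "ybs", and the second then gives "ybsybsybs".

ybsybsybs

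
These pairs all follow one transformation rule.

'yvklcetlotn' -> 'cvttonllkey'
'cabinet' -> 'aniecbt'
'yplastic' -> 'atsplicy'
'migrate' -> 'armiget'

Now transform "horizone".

The pattern: sort the characters into reverse alphabetical order, then swap the first and last characters.
For "horizone", step one produces "zroonihe"; step two turns that into "eroonihz".

eroonihz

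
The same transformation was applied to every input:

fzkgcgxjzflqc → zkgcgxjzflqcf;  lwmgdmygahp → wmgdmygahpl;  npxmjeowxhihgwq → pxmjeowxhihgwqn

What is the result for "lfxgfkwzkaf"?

The pattern: move the first character to the end.
"lfxgfkwzkaf" → "fxgfkwzkafl".

fxgfkwzkafl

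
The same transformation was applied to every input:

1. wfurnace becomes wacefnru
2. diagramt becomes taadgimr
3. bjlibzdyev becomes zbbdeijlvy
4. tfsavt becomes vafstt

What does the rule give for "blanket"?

The rule is to sort the characters into alphabetical order, then move the last character to the front.
Working it through for "blanket": intermediate "abeklnt", final "tabekln".

tabekln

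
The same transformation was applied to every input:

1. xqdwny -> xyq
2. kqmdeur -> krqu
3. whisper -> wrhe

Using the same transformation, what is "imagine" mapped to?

Rule — take characters alternately from the front and the back (1st, last, 2nd, 2nd-last, ...), then delete the last 3 characters.
Starting from "imagine": after the first operation, "iemnaig"; after the second, "iemn".
(Check on "xqdwny": → "xyqndw" → "xyq" ✓)

iemn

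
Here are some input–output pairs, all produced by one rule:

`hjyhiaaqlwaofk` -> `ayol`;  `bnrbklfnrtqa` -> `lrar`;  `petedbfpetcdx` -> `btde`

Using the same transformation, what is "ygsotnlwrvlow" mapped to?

nsor

Each output is the input with this applied: keep one character in every 3, starting at position 3 (positions 3rd, 6th, 9th, ...), then swap each adjacent pair of characters (1↔2, 3↔4, ...).
Applying both steps to "ygsotnlwrvlow": "snro", then "nsor".
(Check on "bnrbklfnrtqa": → "rlra" → "lrar" ✓)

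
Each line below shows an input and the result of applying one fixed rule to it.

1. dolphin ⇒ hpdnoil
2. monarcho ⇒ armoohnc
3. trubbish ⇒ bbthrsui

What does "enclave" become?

aleenvc

The transformation: take characters alternately from the front and the back (1st, last, 2nd, 2nd-last, ...), then move the last 2 characters to the front (rotate right by 2).
Starting from "enclave": after the first operation, "eenvcal"; after the second, "aleenvc".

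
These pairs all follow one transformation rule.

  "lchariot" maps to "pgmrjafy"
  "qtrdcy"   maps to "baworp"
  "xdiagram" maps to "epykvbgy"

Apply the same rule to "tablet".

jcrryz

Rule — shift every letter 2 places backward in the alphabet (wrapping around), then swap the front and back halves of the string.
For "tablet", step one produces "ryzjcr"; step two turns that into "jcrryz".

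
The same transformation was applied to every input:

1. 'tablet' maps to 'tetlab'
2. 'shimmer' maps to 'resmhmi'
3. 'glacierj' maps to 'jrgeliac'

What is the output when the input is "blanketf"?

ftbelkan

The transformation: move the last character to the front, then take characters alternately from the front and the back (1st, last, 2nd, 2nd-last, ...).
"blanketf" → "fblanket" → "ftbelkan".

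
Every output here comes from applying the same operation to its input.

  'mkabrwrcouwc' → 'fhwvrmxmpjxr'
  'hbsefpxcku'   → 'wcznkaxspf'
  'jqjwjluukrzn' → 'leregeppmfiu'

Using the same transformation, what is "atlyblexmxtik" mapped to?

The rule is to shift every letter 5 places backward in the alphabet (wrapping around), then swap each adjacent pair of characters (1↔2, 3↔4, ...).
Applying both steps to "atlyblexmxtik": "vogtwgzshsodf", then "ovtggwszshdof".

ovtggwszshdof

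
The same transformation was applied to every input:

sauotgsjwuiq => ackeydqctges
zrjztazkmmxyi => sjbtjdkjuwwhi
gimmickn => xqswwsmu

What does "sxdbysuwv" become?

fchnliceg

The rule is to move the last character to the front, then shift every letter 10 places forward in the alphabet (wrapping around).
Applying both steps to "sxdbysuwv": "vsxdbysuw", then "fchnliceg".
(Check on "gimmickn": → "ngimmick" → "xqswwsmu" ✓)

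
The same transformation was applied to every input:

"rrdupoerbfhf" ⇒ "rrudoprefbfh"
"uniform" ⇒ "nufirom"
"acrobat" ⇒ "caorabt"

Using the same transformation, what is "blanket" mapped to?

What's happening: swap each adjacent pair of characters (1↔2, 3↔4, ...).
On "blanket" that produces "lbnaekt".

lbnaekt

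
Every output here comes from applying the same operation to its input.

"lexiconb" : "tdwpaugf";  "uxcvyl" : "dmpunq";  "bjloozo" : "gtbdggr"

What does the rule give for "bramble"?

In each case the input is transformed by: move the last character to the front, then shift every letter 8 places backward in the alphabet (wrapping around).
Starting from "bramble": after the first operation, "ebrambl"; after the second, "wtjsetd".
(Check on "uxcvyl": → "luxcvy" → "dmpunq" ✓)

wtjsetd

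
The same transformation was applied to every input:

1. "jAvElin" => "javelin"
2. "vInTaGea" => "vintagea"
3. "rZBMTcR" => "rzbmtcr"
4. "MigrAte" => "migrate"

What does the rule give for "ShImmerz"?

shimmerz

What's happening: convert every letter to lowercase.
"ShImmerz" → "shimmerz".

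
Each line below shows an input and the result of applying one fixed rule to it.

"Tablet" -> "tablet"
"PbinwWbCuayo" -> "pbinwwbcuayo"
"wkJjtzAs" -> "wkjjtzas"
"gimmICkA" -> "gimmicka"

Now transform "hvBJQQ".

hvbjqq

Looking at the pairs, the operation is to convert every letter to lowercase.
Applying that to "hvBJQQ" gives "hvbjqq".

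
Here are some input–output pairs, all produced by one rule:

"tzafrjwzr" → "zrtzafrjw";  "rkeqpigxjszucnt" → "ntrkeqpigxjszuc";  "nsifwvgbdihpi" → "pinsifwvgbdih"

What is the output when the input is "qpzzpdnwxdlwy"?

wyqpzzpdnwxdl

What's happening: move the last 2 characters to the front (rotate right by 2).
Doing the same to "qpzzpdnwxdlwy": "wyqpzzpdnwxdl".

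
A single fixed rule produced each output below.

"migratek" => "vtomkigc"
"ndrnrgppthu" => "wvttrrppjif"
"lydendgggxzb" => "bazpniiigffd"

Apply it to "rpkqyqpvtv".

Looking at the pairs, the operation is to sort the characters into reverse alphabetical order, then shift every letter 2 places forward in the alphabet (wrapping around).
"rpkqyqpvtv" → "yvvtrqqppk" → "axxvtssrrm".

axxvtssrrm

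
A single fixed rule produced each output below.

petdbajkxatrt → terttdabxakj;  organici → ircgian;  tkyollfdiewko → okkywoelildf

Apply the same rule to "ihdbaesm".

mhsdeba

Each output is the input with this applied: take characters alternately from the front and the back (1st, last, 2nd, 2nd-last, ...), then delete the first character.
On "ihdbaesm" that produces "mhsdeba".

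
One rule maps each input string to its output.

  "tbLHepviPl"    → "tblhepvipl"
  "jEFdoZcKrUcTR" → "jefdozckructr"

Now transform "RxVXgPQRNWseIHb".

rxvxgpqrnwseihb

The rule is to convert every letter to lowercase.
On "RxVXgPQRNWseIHb" that produces "rxvxgpqrnwseihb".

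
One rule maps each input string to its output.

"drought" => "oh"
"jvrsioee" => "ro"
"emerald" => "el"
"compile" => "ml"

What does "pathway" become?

ta

Each output is the input with this applied: keep one character in every 3, starting at position 3 (positions 3rd, 6th, 9th, ...).
Doing the same to "pathway": "ta".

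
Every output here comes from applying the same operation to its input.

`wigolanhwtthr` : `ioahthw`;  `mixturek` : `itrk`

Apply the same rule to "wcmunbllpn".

cubln

The rule is to move the first character to the end, then keep every other character starting from the first (positions 1st, 3rd, 5th, ...).
Starting from "wcmunbllpn": after the first operation, "cmunbllpnw"; after the second, "cubln".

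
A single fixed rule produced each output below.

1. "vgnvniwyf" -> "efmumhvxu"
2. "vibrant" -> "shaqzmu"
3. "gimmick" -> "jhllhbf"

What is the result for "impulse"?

Rule — swap the first and last characters, then shift every letter 1 place backward in the alphabet (wrapping around).
For "impulse", step one produces "empulsi"; step two turns that into "dlotkrh".

dlotkrh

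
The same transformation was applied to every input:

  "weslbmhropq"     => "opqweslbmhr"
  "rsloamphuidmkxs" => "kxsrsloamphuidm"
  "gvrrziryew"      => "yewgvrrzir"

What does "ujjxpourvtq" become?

The pattern: move the last 3 characters to the front (rotate right by 3).
So "ujjxpourvtq" becomes "vtqujjxpour".

vtqujjxpour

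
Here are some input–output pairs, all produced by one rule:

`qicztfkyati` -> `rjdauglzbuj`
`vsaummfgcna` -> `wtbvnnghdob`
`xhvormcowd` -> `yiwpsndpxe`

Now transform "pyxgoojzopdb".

Looking at the pairs, the operation is to shift every letter 1 place forward in the alphabet (wrapping around).
For "pyxgoojzopdb" the result is "qzyhppkapqec".

qzyhppkapqec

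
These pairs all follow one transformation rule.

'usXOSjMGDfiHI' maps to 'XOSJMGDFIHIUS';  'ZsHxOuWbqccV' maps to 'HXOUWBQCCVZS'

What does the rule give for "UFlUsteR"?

The pattern: move the first 2 characters to the end (rotate left by 2), then convert every letter to uppercase.
For "UFlUsteR", step one produces "lUsteRUF"; step two turns that into "LUSTERUF".

LUSTERUF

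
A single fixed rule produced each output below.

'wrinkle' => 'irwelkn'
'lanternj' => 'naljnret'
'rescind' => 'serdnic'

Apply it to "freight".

In each case the input is transformed by: move the first 3 characters to the end (rotate left by 3), then reverse the string.
"freight" → "ightfre" → "erfthgi".

erfthgi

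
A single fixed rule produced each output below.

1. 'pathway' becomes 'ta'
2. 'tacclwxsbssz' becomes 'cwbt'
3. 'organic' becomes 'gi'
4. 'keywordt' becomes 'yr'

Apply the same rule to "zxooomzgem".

What's happening: swap the first and last characters, then keep one character in every 3, starting at position 3 (positions 3rd, 6th, 9th, ...).
"zxooomzgem" → "mxooomzgez" → "ome".

ome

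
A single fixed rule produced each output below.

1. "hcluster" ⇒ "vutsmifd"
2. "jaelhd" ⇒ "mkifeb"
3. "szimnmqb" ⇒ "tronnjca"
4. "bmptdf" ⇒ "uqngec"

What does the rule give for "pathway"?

Rule — shift every letter 1 place forward in the alphabet (wrapping around), then sort the characters into reverse alphabetical order.
On "pathway" that produces "zxuqibb".

zxuqibb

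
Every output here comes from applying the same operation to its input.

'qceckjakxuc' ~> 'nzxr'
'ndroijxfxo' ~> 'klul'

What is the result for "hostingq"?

Each output is the input with this applied: shift every letter 3 places backward in the alphabet (wrapping around), then keep one character in every 3, starting at position 1 (positions 1st, 4th, 7th, ...).
"hostingq" → "elpqfkdn" → "eqd".

eqd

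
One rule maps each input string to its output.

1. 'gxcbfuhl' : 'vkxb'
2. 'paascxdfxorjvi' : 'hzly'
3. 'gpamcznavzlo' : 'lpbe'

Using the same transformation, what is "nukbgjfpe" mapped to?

zvfu

Rule — shift every letter 10 places backward in the alphabet (wrapping around), then keep only the last 4 characters.
Starting from "nukbgjfpe": after the first operation, "dkarwzvfu"; after the second, "zvfu".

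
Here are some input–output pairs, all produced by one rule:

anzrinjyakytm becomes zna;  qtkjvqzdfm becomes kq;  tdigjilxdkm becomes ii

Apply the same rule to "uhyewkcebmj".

yk

In each case the input is transformed by: keep one character in every 3, starting at position 3 (positions 3rd, 6th, 9th, ...), then delete the last character.
On "uhyewkcebmj": the first step gives "ykb", and the second then gives "yk".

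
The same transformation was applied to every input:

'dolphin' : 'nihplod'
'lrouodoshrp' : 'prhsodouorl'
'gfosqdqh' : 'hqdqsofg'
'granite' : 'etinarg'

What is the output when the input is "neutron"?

The rule is to reverse the string.
Doing the same to "neutron": "nortuen".

nortuen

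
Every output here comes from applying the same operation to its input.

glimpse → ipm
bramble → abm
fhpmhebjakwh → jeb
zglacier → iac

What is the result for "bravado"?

aav

What's happening: take characters alternately from the front and the back (1st, last, 2nd, 2nd-last, ...), then keep only the last 3 characters.
Applying both steps to "bravado": "bordaav", then "aav".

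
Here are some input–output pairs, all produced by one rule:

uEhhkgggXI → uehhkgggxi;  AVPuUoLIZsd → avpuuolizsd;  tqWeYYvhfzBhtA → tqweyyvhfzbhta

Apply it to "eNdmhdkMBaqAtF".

In each case the input is transformed by: convert every letter to lowercase.
So "eNdmhdkMBaqAtF" becomes "endmhdkmbaqatf".

endmhdkmbaqatf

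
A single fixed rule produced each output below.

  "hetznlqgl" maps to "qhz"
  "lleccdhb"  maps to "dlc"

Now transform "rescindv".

nrc

The transformation: move the last 3 characters to the front (rotate right by 3), then keep one character in every 3, starting at position 1 (positions 1st, 4th, 7th, ...).
Applying both steps to "rescindv": "ndvresci", then "nrc".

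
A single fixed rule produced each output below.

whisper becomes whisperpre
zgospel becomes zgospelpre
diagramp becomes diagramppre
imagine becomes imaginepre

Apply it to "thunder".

The rule is to append "pre".
Doing the same to "thunder": "thunderpre".

thunderpre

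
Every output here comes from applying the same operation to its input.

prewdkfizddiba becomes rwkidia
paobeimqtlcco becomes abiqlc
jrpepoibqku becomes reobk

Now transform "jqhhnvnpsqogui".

The rule is to keep every other character starting from the second (positions 2nd, 4th, 6th, ...).
So "jqhhnvnpsqogui" becomes "qhvpqgi".

qhvpqgi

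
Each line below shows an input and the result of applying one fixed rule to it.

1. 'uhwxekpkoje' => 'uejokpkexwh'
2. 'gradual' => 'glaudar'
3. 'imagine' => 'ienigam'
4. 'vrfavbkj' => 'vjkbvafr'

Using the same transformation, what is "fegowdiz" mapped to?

fzidwoge

In each case the input is transformed by: move the first character to the end, then reverse the string.
"fegowdiz" → "egowdizf" → "fzidwoge".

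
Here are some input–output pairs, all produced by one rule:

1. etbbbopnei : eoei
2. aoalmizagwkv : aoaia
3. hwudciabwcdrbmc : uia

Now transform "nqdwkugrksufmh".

uu

The pattern: keep only the vowels.
Doing the same to "nqdwkugrksufmh": "uu".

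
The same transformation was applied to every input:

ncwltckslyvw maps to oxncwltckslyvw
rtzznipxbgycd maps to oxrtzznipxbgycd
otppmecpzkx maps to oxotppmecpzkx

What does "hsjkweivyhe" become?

oxhsjkweivyhe

The rule is to prepend "ox".
Applying that to "hsjkweivyhe" gives "oxhsjkweivyhe".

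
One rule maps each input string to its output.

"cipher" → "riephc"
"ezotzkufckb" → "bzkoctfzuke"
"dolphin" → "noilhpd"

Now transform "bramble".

The rule is to take characters alternately from the front and the back (1st, last, 2nd, 2nd-last, ...), then move the first character to the end.
Doing the same to "bramble": "erlabmb".

erlabmb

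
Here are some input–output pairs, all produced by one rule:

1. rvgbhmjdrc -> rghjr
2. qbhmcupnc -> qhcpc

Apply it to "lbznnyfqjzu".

The pattern: keep every other character starting from the first (positions 1st, 3rd, 5th, ...).
So "lbznnyfqjzu" becomes "lznfju".

lznfju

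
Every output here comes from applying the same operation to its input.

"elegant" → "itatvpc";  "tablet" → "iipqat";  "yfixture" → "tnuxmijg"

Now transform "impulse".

txbejah

The rule is to move the last character to the front, then shift every letter 11 places backward in the alphabet (wrapping around).
"impulse" → "eimpuls" → "txbejah".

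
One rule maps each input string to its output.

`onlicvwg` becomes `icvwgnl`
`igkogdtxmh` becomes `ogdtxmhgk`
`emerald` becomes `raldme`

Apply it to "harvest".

vestar

The pattern: delete the first character, then move the first 2 characters to the end (rotate left by 2).
Applying both steps to "harvest": "arvest", then "vestar".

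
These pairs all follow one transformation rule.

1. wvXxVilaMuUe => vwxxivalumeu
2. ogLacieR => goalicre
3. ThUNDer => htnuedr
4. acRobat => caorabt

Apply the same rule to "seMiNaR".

esimanr

In each case the input is transformed by: swap each adjacent pair of characters (1↔2, 3↔4, ...), then convert every letter to lowercase.
Starting from "seMiNaR": after the first operation, "esiMaNR"; after the second, "esimanr".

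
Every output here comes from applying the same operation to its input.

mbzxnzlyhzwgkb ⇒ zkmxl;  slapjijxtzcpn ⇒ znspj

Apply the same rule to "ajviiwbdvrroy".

Rule — keep one character in every 3, starting at position 1 (positions 1st, 4th, 7th, ...), then move the first 3 characters to the end (rotate left by 3).
Applying that to "ajviiwbdvrroy" gives "ryaib".

ryaib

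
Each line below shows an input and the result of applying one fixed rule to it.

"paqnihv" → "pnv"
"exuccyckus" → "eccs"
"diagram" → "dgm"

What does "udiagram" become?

The rule is to keep one character in every 3, starting at position 1 (positions 1st, 4th, 7th, ...).
So "udiagram" becomes "uaa".

uaa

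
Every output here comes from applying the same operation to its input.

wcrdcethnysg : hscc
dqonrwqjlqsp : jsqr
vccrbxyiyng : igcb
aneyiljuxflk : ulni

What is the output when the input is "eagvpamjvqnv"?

What's happening: keep one character in every 3, starting at position 2 (positions 2nd, 5th, 8th, ...), then move the last 2 characters to the front (rotate right by 2).
Working it through for "eagvpamjvqnv": intermediate "apjn", final "jnap".

jnap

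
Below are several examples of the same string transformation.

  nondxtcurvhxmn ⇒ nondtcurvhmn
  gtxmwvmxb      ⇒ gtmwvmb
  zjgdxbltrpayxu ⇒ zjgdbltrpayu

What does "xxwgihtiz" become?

In each case the input is transformed by: remove every "x".
"xxwgihtiz" → "wgihtiz".

wgihtiz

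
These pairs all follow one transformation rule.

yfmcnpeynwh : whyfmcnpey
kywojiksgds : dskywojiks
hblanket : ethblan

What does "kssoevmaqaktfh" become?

In each case the input is transformed by: move the last 3 characters to the front (rotate right by 3), then delete the first character.
Applying both steps to "kssoevmaqaktfh": "tfhkssoevmaqak", then "fhkssoevmaqak".
(Check on "yfmcnpeynwh": → "nwhyfmcnpey" → "whyfmcnpey" ✓)

fhkssoevmaqak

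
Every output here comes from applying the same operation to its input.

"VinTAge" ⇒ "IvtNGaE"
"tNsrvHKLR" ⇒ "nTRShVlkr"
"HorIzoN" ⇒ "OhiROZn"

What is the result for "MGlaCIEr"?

gmALicRe

Rule — swap each adjacent pair of characters (1↔2, 3↔4, ...), then flip the case of every letter.
On "MGlaCIEr": the first step gives "GMalICrE", and the second then gives "gmALicRe".
(Check on "tNsrvHKLR": → "NtrsHvLKR" → "nTRShVlkr" ✓)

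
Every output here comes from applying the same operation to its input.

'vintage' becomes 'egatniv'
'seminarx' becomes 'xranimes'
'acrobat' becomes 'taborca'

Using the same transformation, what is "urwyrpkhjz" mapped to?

Looking at the pairs, the operation is to reverse the string.
"urwyrpkhjz" → "zjhkprywru".

zjhkprywru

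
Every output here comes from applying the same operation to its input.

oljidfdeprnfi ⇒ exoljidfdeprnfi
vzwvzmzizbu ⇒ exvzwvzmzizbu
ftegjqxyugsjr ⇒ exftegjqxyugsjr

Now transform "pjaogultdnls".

expjaogultdnls

In each case the input is transformed by: prepend "ex".
Doing the same to "pjaogultdnls": "expjaogultdnls".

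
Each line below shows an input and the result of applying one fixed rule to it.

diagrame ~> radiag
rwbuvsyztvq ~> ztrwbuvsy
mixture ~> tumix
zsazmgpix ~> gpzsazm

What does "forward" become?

wafor

Each output is the input with this applied: delete the last 2 characters, then move the last 2 characters to the front (rotate right by 2).
On "forward": the first step gives "forwa", and the second then gives "wafor".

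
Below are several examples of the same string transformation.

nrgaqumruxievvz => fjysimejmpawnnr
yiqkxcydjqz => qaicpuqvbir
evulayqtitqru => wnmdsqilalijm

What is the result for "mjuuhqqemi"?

ebmmziiwea

In each case the input is transformed by: shift every letter 8 places backward in the alphabet (wrapping around).
Applying that to "mjuuhqqemi" gives "ebmmziiwea".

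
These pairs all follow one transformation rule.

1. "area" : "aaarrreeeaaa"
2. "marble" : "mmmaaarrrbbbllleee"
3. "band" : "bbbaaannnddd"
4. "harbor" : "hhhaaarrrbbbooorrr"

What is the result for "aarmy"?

Each output is the input with this applied: repeat every character 3 times.
"aarmy" → "aaaaaarrrmmmyyy".

aaaaaarrrmmmyyy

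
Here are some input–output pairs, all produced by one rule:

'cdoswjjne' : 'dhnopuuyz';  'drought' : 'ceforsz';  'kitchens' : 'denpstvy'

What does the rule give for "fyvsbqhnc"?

Looking at the pairs, the operation is to shift every letter 11 places forward in the alphabet (wrapping around), then sort the characters into alphabetical order.
On "fyvsbqhnc" that produces "bdgjmnqsy".

bdgjmnqsy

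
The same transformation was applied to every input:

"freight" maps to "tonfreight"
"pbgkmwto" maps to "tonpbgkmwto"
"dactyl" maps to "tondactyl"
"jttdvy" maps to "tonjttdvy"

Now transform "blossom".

tonblossom

Looking at the pairs, the operation is to prepend "ton".
So "blossom" becomes "tonblossom".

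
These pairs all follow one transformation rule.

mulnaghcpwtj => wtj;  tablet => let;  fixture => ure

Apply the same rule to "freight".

ght

The transformation: keep only the last 3 characters.
For "freight" the result is "ght".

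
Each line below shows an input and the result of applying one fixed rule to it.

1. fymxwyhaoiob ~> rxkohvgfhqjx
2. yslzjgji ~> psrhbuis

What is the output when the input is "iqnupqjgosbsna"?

bwjrzwdyzspxbk

Rule — move the last 3 characters to the front (rotate right by 3), then shift every letter 9 places forward in the alphabet (wrapping around).
Working it through for "iqnupqjgosbsna": intermediate "snaiqnupqjgosb", final "bwjrzwdyzspxbk".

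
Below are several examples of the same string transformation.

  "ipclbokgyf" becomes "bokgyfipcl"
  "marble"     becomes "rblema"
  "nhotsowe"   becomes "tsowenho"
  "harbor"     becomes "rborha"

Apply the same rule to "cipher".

Rule — swap the front and back halves of the string, then move the last character to the front.
Working it through for "cipher": intermediate "hercip", final "pherci".

pherci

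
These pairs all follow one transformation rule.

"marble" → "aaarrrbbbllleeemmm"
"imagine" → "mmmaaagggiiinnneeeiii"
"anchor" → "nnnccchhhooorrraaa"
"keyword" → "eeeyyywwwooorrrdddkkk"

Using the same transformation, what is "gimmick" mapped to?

iiimmmmmmiiiccckkkggg

Rule — repeat every character 3 times, then move the first 3 characters to the end (rotate left by 3).
Working it through for "gimmick": intermediate "gggiiimmmmmmiiiccckkk", final "iiimmmmmmiiiccckkkggg".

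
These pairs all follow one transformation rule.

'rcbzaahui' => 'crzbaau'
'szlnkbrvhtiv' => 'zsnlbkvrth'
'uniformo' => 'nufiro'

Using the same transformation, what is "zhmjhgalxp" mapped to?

The pattern: swap each adjacent pair of characters (1↔2, 3↔4, ...), then delete the last 2 characters.
Working it through for "zhmjhgalxp": intermediate "hzjmghlapx", final "hzjmghla".

hzjmghla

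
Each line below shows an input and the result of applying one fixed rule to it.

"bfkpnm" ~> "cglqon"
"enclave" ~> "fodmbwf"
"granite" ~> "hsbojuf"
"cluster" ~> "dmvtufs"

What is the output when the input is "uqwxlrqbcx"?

vrxymsrcdy

The rule is to shift every letter 1 place forward in the alphabet (wrapping around).
On "uqwxlrqbcx" that produces "vrxymsrcdy".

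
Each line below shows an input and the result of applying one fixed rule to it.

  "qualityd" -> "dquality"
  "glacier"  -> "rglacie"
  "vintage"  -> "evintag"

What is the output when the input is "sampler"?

The pattern: move the last character to the front.
For "sampler" the result is "rsample".

rsample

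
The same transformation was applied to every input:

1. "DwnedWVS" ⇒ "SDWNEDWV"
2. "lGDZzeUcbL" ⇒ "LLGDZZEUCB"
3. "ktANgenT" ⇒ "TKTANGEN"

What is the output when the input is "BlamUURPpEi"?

IBLAMUURPPE

The transformation: move the last character to the front, then convert every letter to uppercase.
Working it through for "BlamUURPpEi": intermediate "iBlamUURPpE", final "IBLAMUURPPE".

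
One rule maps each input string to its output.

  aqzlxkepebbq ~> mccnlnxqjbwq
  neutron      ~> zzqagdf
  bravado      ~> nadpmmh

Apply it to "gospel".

sxaqeb

Looking at the pairs, the operation is to take characters alternately from the front and the back (1st, last, 2nd, 2nd-last, ...), then shift every letter 12 places forward in the alphabet (wrapping around).
"gospel" → "sxaqeb".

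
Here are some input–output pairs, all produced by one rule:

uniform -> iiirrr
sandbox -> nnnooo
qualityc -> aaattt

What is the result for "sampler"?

What's happening: keep one character in every 3, starting at position 3 (positions 3rd, 6th, 9th, ...), then repeat every character 3 times.
Applying that to "sampler" gives "mmmeee".

mmmeee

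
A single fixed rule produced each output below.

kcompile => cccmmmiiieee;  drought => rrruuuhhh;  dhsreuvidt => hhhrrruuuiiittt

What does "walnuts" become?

The rule is to keep every other character starting from the second (positions 2nd, 4th, 6th, ...), then repeat every character 3 times.
For "walnuts", step one produces "ant"; step two turns that into "aaannnttt".
(Check on "dhsreuvidt": → "hruit" → "hhhrrruuuiiittt" ✓)

aaannnttt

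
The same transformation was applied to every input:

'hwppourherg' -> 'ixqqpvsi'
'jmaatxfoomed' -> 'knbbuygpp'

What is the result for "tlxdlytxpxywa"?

umyemzuyqy

Rule — delete the last 3 characters, then shift every letter 1 place forward in the alphabet (wrapping around).
For "tlxdlytxpxywa", step one produces "tlxdlytxpx"; step two turns that into "umyemzuyqy".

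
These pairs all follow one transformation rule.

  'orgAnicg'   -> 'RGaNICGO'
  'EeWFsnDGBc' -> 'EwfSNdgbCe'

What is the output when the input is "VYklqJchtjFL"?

The pattern: flip the case of every letter, then move the first character to the end.
Starting from "VYklqJchtjFL": after the first operation, "vyKLQjCHTJfl"; after the second, "yKLQjCHTJflv".

yKLQjCHTJflv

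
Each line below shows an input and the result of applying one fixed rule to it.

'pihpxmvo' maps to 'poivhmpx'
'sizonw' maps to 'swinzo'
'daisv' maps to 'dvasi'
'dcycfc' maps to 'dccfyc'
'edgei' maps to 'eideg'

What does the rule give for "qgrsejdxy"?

qygxrdsje

The pattern: take characters alternately from the front and the back (1st, last, 2nd, 2nd-last, ...).
For "qgrsejdxy" the result is "qygxrdsje".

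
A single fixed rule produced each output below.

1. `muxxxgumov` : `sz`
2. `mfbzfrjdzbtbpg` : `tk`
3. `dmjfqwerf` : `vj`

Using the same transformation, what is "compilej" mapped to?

in

The transformation: shift every letter 4 places forward in the alphabet (wrapping around), then keep only the last 2 characters.
Starting from "compilej": after the first operation, "gsqtmpin"; after the second, "in".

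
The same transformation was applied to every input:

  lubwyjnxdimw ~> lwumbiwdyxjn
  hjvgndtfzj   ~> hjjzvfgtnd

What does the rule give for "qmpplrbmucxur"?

qrmupxpclurmb

Looking at the pairs, the operation is to take characters alternately from the front and the back (1st, last, 2nd, 2nd-last, ...).
Doing the same to "qmpplrbmucxur": "qrmupxpclurmb".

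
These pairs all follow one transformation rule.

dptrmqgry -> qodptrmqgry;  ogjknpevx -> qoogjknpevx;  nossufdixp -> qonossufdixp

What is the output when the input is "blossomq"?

The pattern: prepend "qo".
"blossomq" → "qoblossomq".

qoblossomq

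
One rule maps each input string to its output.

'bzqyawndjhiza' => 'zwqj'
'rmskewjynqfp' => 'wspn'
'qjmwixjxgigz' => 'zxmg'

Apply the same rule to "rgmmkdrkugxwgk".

Each output is the input with this applied: keep one character in every 3, starting at position 3 (positions 3rd, 6th, 9th, ...), then sort the characters into reverse alphabetical order.
Starting from "rgmmkdrkugxwgk": after the first operation, "mduw"; after the second, "wumd".

wumd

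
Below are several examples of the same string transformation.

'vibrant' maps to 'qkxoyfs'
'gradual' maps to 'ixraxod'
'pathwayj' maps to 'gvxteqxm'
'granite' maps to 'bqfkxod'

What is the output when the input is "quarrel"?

Rule — shift every letter 3 places backward in the alphabet (wrapping around), then reverse the string.
Applying both steps to "quarrel": "nrxoobi", then "ibooxrn".
(Check on "vibrant": → "sfyoxkq" → "qkxoyfs" ✓)

ibooxrn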